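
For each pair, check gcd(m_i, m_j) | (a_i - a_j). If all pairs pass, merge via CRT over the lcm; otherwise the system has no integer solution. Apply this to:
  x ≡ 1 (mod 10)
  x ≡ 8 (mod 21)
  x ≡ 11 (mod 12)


Moduli 10, 21, 12 are not pairwise coprime, so CRT works modulo lcm(m_i) when all pairwise compatibility conditions hold.
Pairwise compatibility: gcd(m_i, m_j) must divide a_i - a_j for every pair.
Merge one congruence at a time:
  Start: x ≡ 1 (mod 10).
  Combine with x ≡ 8 (mod 21): gcd(10, 21) = 1; 8 - 1 = 7, which IS divisible by 1, so compatible.
    Write x = 1 + 10·t and substitute into x ≡ 8 (mod 21): 10·t ≡ 8 − 1 = 7 (mod 21).
    The inverse of 10 mod 21 is 19 (since 10·19 = 190 = 9·21 + 1), so t ≡ 19·7 = 133 ≡ 7 (mod 21).
    Then x = 1 + 10·7 = 71, valid modulo lcm(10, 21) = 210: x ≡ 71 (mod 210).
  Combine with x ≡ 11 (mod 12): gcd(210, 12) = 6; 11 - 71 = -60, which IS divisible by 6, so compatible.
    Write x = 71 + 210·t and substitute into x ≡ 11 (mod 12): 210·t ≡ 11 − 71 = -60 (mod 12).
    Divide the congruence (and modulus) by g = 6: 35·t ≡ -10 (mod 2).
    Reduce coefficients mod 2: 1·t ≡ 0 (mod 2).
    So t ≡ 0 (mod 2).
    Then x = 71 + 210·0 = 71, valid modulo lcm(210, 12) = 420: x ≡ 71 (mod 420).
Verify: 71 mod 10 = 1, 71 mod 21 = 8, 71 mod 12 = 11.

x ≡ 71 (mod 420).


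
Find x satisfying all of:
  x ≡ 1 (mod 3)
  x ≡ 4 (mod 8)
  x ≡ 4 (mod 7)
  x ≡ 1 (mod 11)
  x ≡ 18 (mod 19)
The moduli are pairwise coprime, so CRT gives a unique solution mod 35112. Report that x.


Product of moduli M = 3 · 8 · 7 · 11 · 19 = 35112.
Merge one congruence at a time:
  Start: x ≡ 1 (mod 3).
  Combine with x ≡ 4 (mod 8); new modulus lcm = 24.
    Write x = 1 + 3·t and substitute into x ≡ 4 (mod 8): 3·t ≡ 4 − 1 = 3 (mod 8).
    The inverse of 3 mod 8 is 3 (since 3·3 = 9 = 1·8 + 1), so t ≡ 3·3 = 9 ≡ 1 (mod 8).
    Then x = 1 + 3·1 = 4, valid modulo lcm(3, 8) = 24: x ≡ 4 (mod 24).
  Combine with x ≡ 4 (mod 7); new modulus lcm = 168.
    Write x = 4 + 24·t and substitute into x ≡ 4 (mod 7): 24·t ≡ 4 − 4 = 0 (mod 7).
    Reduce coefficients mod 7: 3·t ≡ 0 (mod 7).
    The inverse of 3 mod 7 is 5 (since 3·5 = 15 = 2·7 + 1), so t ≡ 5·0 = 0 ≡ 0 (mod 7).
    Then x = 4 + 24·0 = 4, valid modulo lcm(24, 7) = 168: x ≡ 4 (mod 168).
  Combine with x ≡ 1 (mod 11); new modulus lcm = 1848.
    Write x = 4 + 168·t and substitute into x ≡ 1 (mod 11): 168·t ≡ 1 − 4 = -3 (mod 11).
    Reduce coefficients mod 11: 3·t ≡ 8 (mod 11).
    The inverse of 3 mod 11 is 4 (since 3·4 = 12 = 1·11 + 1), so t ≡ 4·8 = 32 ≡ 10 (mod 11).
    Then x = 4 + 168·10 = 1684, valid modulo lcm(168, 11) = 1848: x ≡ 1684 (mod 1848).
  Combine with x ≡ 18 (mod 19); new modulus lcm = 35112.
    Write x = 1684 + 1848·t and substitute into x ≡ 18 (mod 19): 1848·t ≡ 18 − 1684 = -1666 (mod 19).
    Reduce coefficients mod 19: 5·t ≡ 6 (mod 19).
    The inverse of 5 mod 19 is 4 (since 5·4 = 20 = 1·19 + 1), so t ≡ 4·6 = 24 ≡ 5 (mod 19).
    Then x = 1684 + 1848·5 = 10924, valid modulo lcm(1848, 19) = 35112: x ≡ 10924 (mod 35112).
Verify against each original: 10924 mod 3 = 1, 10924 mod 8 = 4, 10924 mod 7 = 4, 10924 mod 11 = 1, 10924 mod 19 = 18.

x ≡ 10924 (mod 35112).


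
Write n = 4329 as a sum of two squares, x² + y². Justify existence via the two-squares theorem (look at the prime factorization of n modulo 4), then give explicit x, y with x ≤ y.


Step 1: Factor n = 4329 = 3^2 · 13 · 37.
Step 2: Check the mod-4 condition on each prime factor: 3 ≡ 3 (mod 4), exponent 2 (must be even); 13 ≡ 1 (mod 4), exponent 1; 37 ≡ 1 (mod 4), exponent 1.
All primes ≡ 3 (mod 4) appear to even exponent (or don't appear), so by the two-squares theorem n IS expressible as a sum of two squares.
Step 3: Build a representation. Group n = k² · m with k = 3 and m = 13 · 37 = 481 (a product of primes ≡ 1 (mod 4)); a representation of m scales to one of n via (k·x)² + (k·y)² = k²(x² + y²). Each prime p ≡ 1 (mod 4) is itself a sum of two squares; find a² by testing p − a² for a perfect square:
  13: 13 − 1² = 12, 13 − 2² = 9 = 3² ⇒ 13 = 2² + 3².
  37: 37 − 1² = 36 = 6² ⇒ 37 = 1² + 6².
  Combine using the Brahmagupta–Fibonacci identity (a² + b²)(c² + d²) = (ac − bd)² + (ad + bc)² = (ac + bd)² + (ad − bc)²:
  13 · 37 = 481: from (2² + 3²)(1² + 6²), take (2·1 − 3·6, 2·6 + 3·1) = (2 − 18, 12 + 3) = (-16, 15); dropping signs (only squares matter) gives (16, 15); check 16² + 15² = 256 + 225 = 481 ✓.
  Scale by k = 3: (3·16, 3·15) = (48, 45).
Step 4: Order so x ≤ y and verify: 45² + 48² = 2025 + 2304 = 4329 = n. ✓

n = 4329 = 45² + 48² (one valid representation with x ≤ y).


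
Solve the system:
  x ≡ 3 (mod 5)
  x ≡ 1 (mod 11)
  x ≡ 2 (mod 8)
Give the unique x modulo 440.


Moduli 5, 11, 8 are pairwise coprime; by CRT there is a unique solution modulo M = 5 · 11 · 8 = 440.
Solve pairwise, accumulating the modulus:
  Start with x ≡ 3 (mod 5).
  Combine with x ≡ 1 (mod 11): since gcd(5, 11) = 1, we get a unique residue mod 55.
    Write x = 3 + 5·t and substitute into x ≡ 1 (mod 11): 5·t ≡ 1 − 3 = -2 (mod 11).
    Reduce coefficients mod 11: 5·t ≡ 9 (mod 11).
    The inverse of 5 mod 11 is 9 (since 5·9 = 45 = 4·11 + 1), so t ≡ 9·9 = 81 ≡ 4 (mod 11).
    Then x = 3 + 5·4 = 23, valid modulo lcm(5, 11) = 55: x ≡ 23 (mod 55).
  Combine with x ≡ 2 (mod 8): since gcd(55, 8) = 1, we get a unique residue mod 440.
    Write x = 23 + 55·t and substitute into x ≡ 2 (mod 8): 55·t ≡ 2 − 23 = -21 (mod 8).
    Reduce coefficients mod 8: 7·t ≡ 3 (mod 8).
    The inverse of 7 mod 8 is 7 (since 7·7 = 49 = 6·8 + 1), so t ≡ 7·3 = 21 ≡ 5 (mod 8).
    Then x = 23 + 55·5 = 298, valid modulo lcm(55, 8) = 440: x ≡ 298 (mod 440).
Verify: 298 mod 5 = 3 ✓, 298 mod 11 = 1 ✓, 298 mod 8 = 2 ✓.

x ≡ 298 (mod 440).


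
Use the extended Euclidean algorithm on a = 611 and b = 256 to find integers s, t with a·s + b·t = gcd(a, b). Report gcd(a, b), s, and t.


Euclidean algorithm on (611, 256) — divide until remainder is 0:
  611 = 2 · 256 + 99
  256 = 2 · 99 + 58
  99 = 1 · 58 + 41
  58 = 1 · 41 + 17
  41 = 2 · 17 + 7
  17 = 2 · 7 + 3
  7 = 2 · 3 + 1
  3 = 3 · 1 + 0
gcd(611, 256) = 1.
Track Bezout coefficients alongside the remainders: start with r₀ = 611 = a·1 + b·0 (s = 1, t = 0) and r₁ = 256 = a·0 + b·1 (s = 0, t = 1); each new remainder r_{k+1} = r_{k-1} − q_k·r_k inherits s_{k+1} = s_{k-1} − q_k·s_k, t_{k+1} = t_{k-1} − q_k·t_k, so r_k = a·s_k + b·t_k at every step:
  q = 2: r = 99, s = 1 − 2·0 = 1, t = 0 − 2·1 = -2  (check: 611·1 + 256·(-2) = 99)
  q = 2: r = 58, s = 0 − 2·1 = -2, t = 1 − 2·(-2) = 5  (check: 611·(-2) + 256·5 = 58)
  q = 1: r = 41, s = 1 − 1·(-2) = 3, t = -2 − 1·5 = -7  (check: 611·3 + 256·(-7) = 41)
  q = 1: r = 17, s = -2 − 1·3 = -5, t = 5 − 1·(-7) = 12  (check: 611·(-5) + 256·12 = 17)
  q = 2: r = 7, s = 3 − 2·(-5) = 13, t = -7 − 2·12 = -31  (check: 611·13 + 256·(-31) = 7)
  q = 2: r = 3, s = -5 − 2·13 = -31, t = 12 − 2·(-31) = 74  (check: 611·(-31) + 256·74 = 3)
  q = 2: r = 1, s = 13 − 2·(-31) = 75, t = -31 − 2·74 = -179  (check: 611·75 + 256·(-179) = 1)
The row with r = 1 (the gcd) gives the Bezout coefficients s = 75, t = -179.
Result: 611 · (75) + 256 · (-179) = 1.

gcd(611, 256) = 1; s = 75, t = -179 (check: 611·75 + 256·(-179) = 1).


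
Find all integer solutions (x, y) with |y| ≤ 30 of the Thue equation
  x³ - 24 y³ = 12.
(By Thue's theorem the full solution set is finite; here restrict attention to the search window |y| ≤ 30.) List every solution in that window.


The equation is x³ - 24y³ = 12. For fixed y, x³ = 24·y³ + 12, so a solution requires the RHS to be a perfect cube.
Strategy: iterate y from -30 to 30, compute RHS = 24·y³ + 12, and check whether it is a (positive or negative) perfect cube.
Check small values of y:
  y = 0: RHS = 12 is not a perfect cube.
  y = 1: RHS = 36 is not a perfect cube.
  y = -1: RHS = -12 is not a perfect cube.
  y = 2: RHS = 204 is not a perfect cube.
  y = -2: RHS = -180 is not a perfect cube.
  y = 3: RHS = 660 is not a perfect cube.
  y = -3: RHS = -636 is not a perfect cube.
Continuing the search up to |y| = 30 finds no solutions either.
No (x, y) in the scanned range satisfies the equation.

No integer solutions with |y| ≤ 30.


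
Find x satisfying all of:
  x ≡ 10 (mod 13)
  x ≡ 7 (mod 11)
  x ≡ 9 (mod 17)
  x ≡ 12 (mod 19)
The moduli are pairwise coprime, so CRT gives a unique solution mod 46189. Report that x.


Product of moduli M = 13 · 11 · 17 · 19 = 46189.
Merge one congruence at a time:
  Start: x ≡ 10 (mod 13).
  Combine with x ≡ 7 (mod 11); new modulus lcm = 143.
    Write x = 10 + 13·t and substitute into x ≡ 7 (mod 11): 13·t ≡ 7 − 10 = -3 (mod 11).
    Reduce coefficients mod 11: 2·t ≡ 8 (mod 11).
    The inverse of 2 mod 11 is 6 (since 2·6 = 12 = 1·11 + 1), so t ≡ 6·8 = 48 ≡ 4 (mod 11).
    Then x = 10 + 13·4 = 62, valid modulo lcm(13, 11) = 143: x ≡ 62 (mod 143).
  Combine with x ≡ 9 (mod 17); new modulus lcm = 2431.
    Write x = 62 + 143·t and substitute into x ≡ 9 (mod 17): 143·t ≡ 9 − 62 = -53 (mod 17).
    Reduce coefficients mod 17: 7·t ≡ 15 (mod 17).
    The inverse of 7 mod 17 is 5 (since 7·5 = 35 = 2·17 + 1), so t ≡ 5·15 = 75 ≡ 7 (mod 17).
    Then x = 62 + 143·7 = 1063, valid modulo lcm(143, 17) = 2431: x ≡ 1063 (mod 2431).
  Combine with x ≡ 12 (mod 19); new modulus lcm = 46189.
    Write x = 1063 + 2431·t and substitute into x ≡ 12 (mod 19): 2431·t ≡ 12 − 1063 = -1051 (mod 19).
    Reduce coefficients mod 19: 18·t ≡ 13 (mod 19).
    The inverse of 18 mod 19 is 18 (since 18·18 = 324 = 17·19 + 1), so t ≡ 18·13 = 234 ≡ 6 (mod 19).
    Then x = 1063 + 2431·6 = 15649, valid modulo lcm(2431, 19) = 46189: x ≡ 15649 (mod 46189).
Verify against each original: 15649 mod 13 = 10, 15649 mod 11 = 7, 15649 mod 17 = 9, 15649 mod 19 = 12.

x ≡ 15649 (mod 46189).


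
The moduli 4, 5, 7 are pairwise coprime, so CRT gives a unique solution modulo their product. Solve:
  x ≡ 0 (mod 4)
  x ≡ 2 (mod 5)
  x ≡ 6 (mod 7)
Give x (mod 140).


Moduli 4, 5, 7 are pairwise coprime; by CRT there is a unique solution modulo M = 4 · 5 · 7 = 140.
Solve pairwise, accumulating the modulus:
  Start with x ≡ 0 (mod 4).
  Combine with x ≡ 2 (mod 5): since gcd(4, 5) = 1, we get a unique residue mod 20.
    Write x = 0 + 4·t and substitute into x ≡ 2 (mod 5): 4·t ≡ 2 − 0 = 2 (mod 5).
    The inverse of 4 mod 5 is 4 (since 4·4 = 16 = 3·5 + 1), so t ≡ 4·2 = 8 ≡ 3 (mod 5).
    Then x = 0 + 4·3 = 12, valid modulo lcm(4, 5) = 20: x ≡ 12 (mod 20).
  Combine with x ≡ 6 (mod 7): since gcd(20, 7) = 1, we get a unique residue mod 140.
    Write x = 12 + 20·t and substitute into x ≡ 6 (mod 7): 20·t ≡ 6 − 12 = -6 (mod 7).
    Reduce coefficients mod 7: 6·t ≡ 1 (mod 7).
    The inverse of 6 mod 7 is 6 (since 6·6 = 36 = 5·7 + 1), so t ≡ 6·1 = 6 ≡ 6 (mod 7).
    Then x = 12 + 20·6 = 132, valid modulo lcm(20, 7) = 140: x ≡ 132 (mod 140).
Verify: 132 mod 4 = 0 ✓, 132 mod 5 = 2 ✓, 132 mod 7 = 6 ✓.

x ≡ 132 (mod 140).


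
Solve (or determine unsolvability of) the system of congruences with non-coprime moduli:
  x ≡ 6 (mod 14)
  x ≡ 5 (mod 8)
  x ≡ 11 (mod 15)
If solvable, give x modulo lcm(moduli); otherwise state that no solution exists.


Moduli 14, 8, 15 are not pairwise coprime, so CRT works modulo lcm(m_i) when all pairwise compatibility conditions hold.
Pairwise compatibility: gcd(m_i, m_j) must divide a_i - a_j for every pair.
Merge one congruence at a time:
  Start: x ≡ 6 (mod 14).
  Combine with x ≡ 5 (mod 8): gcd(14, 8) = 2, and 5 - 6 = -1 is NOT divisible by 2.
    ⇒ system is inconsistent (no integer solution).

No solution (the system is inconsistent).


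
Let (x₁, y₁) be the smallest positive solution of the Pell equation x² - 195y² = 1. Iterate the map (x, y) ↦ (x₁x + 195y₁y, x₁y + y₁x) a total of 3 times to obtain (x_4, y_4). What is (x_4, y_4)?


Step 1: Find the fundamental solution (x₁, y₁) of x² - 195y² = 1.
  Expand √195 as a continued fraction. a₀ = ⌊√195⌋ = 13; iterate m_{k+1} = d_k·a_k − m_k, d_{k+1} = (195 − m_{k+1}²)/d_k, a_{k+1} = ⌊(a₀ + m_{k+1})/d_{k+1}⌋ (starting m₀ = 0, d₀ = 1), with convergents p_k = a_k·p_{k-1} + p_{k-2}, q_k = a_k·q_{k-1} + q_{k-2} (p₋₁ = 1, q₋₁ = 0):
  k = 0: a₀ = 13; p₀/q₀ = 13/1; p₀² − 195·q₀² = 169 − 195 = -26.
  k = 1: m = 13, d = 26, a = ⌊(13 + 13)/26⌋ = 1; p/q = (1·13 + 1)/(1·1 + 0) = 14/1; p² − 195·q² = 196 − 195 = 1.
  The first convergent with p² − 195·q² = 1 gives the fundamental solution (x₁, y₁) = (14, 1).
Step 2: Apply the recurrence (x_{n+1}, y_{n+1}) = (x₁x_n + 195y₁y_n, x₁y_n + y₁x_n) repeatedly.
  From (x_1, y_1) = (14, 1): x_2 = 14·14 + 195·1·1 = 391; y_2 = 14·1 + 1·14 = 28.
  From (x_2, y_2) = (391, 28): x_3 = 14·391 + 195·1·28 = 10934; y_3 = 14·28 + 1·391 = 783.
  From (x_3, y_3) = (10934, 783): x_4 = 14·10934 + 195·1·783 = 305761; y_4 = 14·783 + 1·10934 = 21896.
Step 3: Verify x_4² - 195·y_4² = 93489789121 - 93489789120 = 1 (should be 1). ✓

(x_1, y_1) = (14, 1); (x_4, y_4) = (305761, 21896).


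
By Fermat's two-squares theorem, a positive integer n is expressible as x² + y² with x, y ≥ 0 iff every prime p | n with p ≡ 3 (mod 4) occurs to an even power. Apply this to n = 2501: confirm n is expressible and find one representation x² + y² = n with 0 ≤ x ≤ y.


Step 1: Factor n = 2501 = 41 · 61.
Step 2: Check the mod-4 condition on each prime factor: 41 ≡ 1 (mod 4), exponent 1; 61 ≡ 1 (mod 4), exponent 1.
All primes ≡ 3 (mod 4) appear to even exponent (or don't appear), so by the two-squares theorem n IS expressible as a sum of two squares.
Step 3: Build a representation. Here n = 41 · 61 is a product of primes ≡ 1 (mod 4). Each prime p ≡ 1 (mod 4) is itself a sum of two squares; find a² by testing p − a² for a perfect square:
  41: 41 − 1² = 40, 41 − 2² = 37, 41 − 3² = 32, 41 − 4² = 25 = 5² ⇒ 41 = 4² + 5².
  61: 61 − 1² = 60, 61 − 2² = 57, 61 − 3² = 52, 61 − 4² = 45, 61 − 5² = 36 = 6² ⇒ 61 = 5² + 6².
  Combine using the Brahmagupta–Fibonacci identity (a² + b²)(c² + d²) = (ac − bd)² + (ad + bc)² = (ac + bd)² + (ad − bc)²:
  41 · 61 = 2501: from (4² + 5²)(5² + 6²), take (4·5 − 5·6, 4·6 + 5·5) = (20 − 30, 24 + 25) = (-10, 49); dropping signs (only squares matter) gives (10, 49); check 10² + 49² = 100 + 2401 = 2501 ✓.
Step 4: Order so x ≤ y and verify: 10² + 49² = 100 + 2401 = 2501 = n. ✓

n = 2501 = 10² + 49² (one valid representation with x ≤ y).


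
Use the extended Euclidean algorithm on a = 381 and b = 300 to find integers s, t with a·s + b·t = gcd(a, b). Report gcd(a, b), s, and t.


Euclidean algorithm on (381, 300) — divide until remainder is 0:
  381 = 1 · 300 + 81
  300 = 3 · 81 + 57
  81 = 1 · 57 + 24
  57 = 2 · 24 + 9
  24 = 2 · 9 + 6
  9 = 1 · 6 + 3
  6 = 2 · 3 + 0
gcd(381, 300) = 3.
Track Bezout coefficients alongside the remainders: start with r₀ = 381 = a·1 + b·0 (s = 1, t = 0) and r₁ = 300 = a·0 + b·1 (s = 0, t = 1); each new remainder r_{k+1} = r_{k-1} − q_k·r_k inherits s_{k+1} = s_{k-1} − q_k·s_k, t_{k+1} = t_{k-1} − q_k·t_k, so r_k = a·s_k + b·t_k at every step:
  q = 1: r = 81, s = 1 − 1·0 = 1, t = 0 − 1·1 = -1  (check: 381·1 + 300·(-1) = 81)
  q = 3: r = 57, s = 0 − 3·1 = -3, t = 1 − 3·(-1) = 4  (check: 381·(-3) + 300·4 = 57)
  q = 1: r = 24, s = 1 − 1·(-3) = 4, t = -1 − 1·4 = -5  (check: 381·4 + 300·(-5) = 24)
  q = 2: r = 9, s = -3 − 2·4 = -11, t = 4 − 2·(-5) = 14  (check: 381·(-11) + 300·14 = 9)
  q = 2: r = 6, s = 4 − 2·(-11) = 26, t = -5 − 2·14 = -33  (check: 381·26 + 300·(-33) = 6)
  q = 1: r = 3, s = -11 − 1·26 = -37, t = 14 − 1·(-33) = 47  (check: 381·(-37) + 300·47 = 3)
The row with r = 3 (the gcd) gives the Bezout coefficients s = -37, t = 47.
Result: 381 · (-37) + 300 · (47) = 3.

gcd(381, 300) = 3; s = -37, t = 47 (check: 381·(-37) + 300·47 = 3).


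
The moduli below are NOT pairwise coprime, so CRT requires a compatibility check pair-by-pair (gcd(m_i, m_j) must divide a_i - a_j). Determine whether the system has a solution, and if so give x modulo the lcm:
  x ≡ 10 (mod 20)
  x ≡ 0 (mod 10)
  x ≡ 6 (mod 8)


Moduli 20, 10, 8 are not pairwise coprime, so CRT works modulo lcm(m_i) when all pairwise compatibility conditions hold.
Pairwise compatibility: gcd(m_i, m_j) must divide a_i - a_j for every pair.
Merge one congruence at a time:
  Start: x ≡ 10 (mod 20).
  Combine with x ≡ 0 (mod 10): gcd(20, 10) = 10; 0 - 10 = -10, which IS divisible by 10, so compatible.
    Write x = 10 + 20·t and substitute into x ≡ 0 (mod 10): 20·t ≡ 0 − 10 = -10 (mod 10).
    Divide the congruence (and modulus) by g = 10: 2·t ≡ -1 (mod 1).
    Modulo 1 every t works; take t = 0.
    Then x = 10 + 20·0 = 10, valid modulo lcm(20, 10) = 20: x ≡ 10 (mod 20).
  Combine with x ≡ 6 (mod 8): gcd(20, 8) = 4; 6 - 10 = -4, which IS divisible by 4, so compatible.
    Write x = 10 + 20·t and substitute into x ≡ 6 (mod 8): 20·t ≡ 6 − 10 = -4 (mod 8).
    Divide the congruence (and modulus) by g = 4: 5·t ≡ -1 (mod 2).
    Reduce coefficients mod 2: 1·t ≡ 1 (mod 2).
    So t ≡ 1 (mod 2).
    Then x = 10 + 20·1 = 30, valid modulo lcm(20, 8) = 40: x ≡ 30 (mod 40).
Verify: 30 mod 20 = 10, 30 mod 10 = 0, 30 mod 8 = 6.

x ≡ 30 (mod 40).


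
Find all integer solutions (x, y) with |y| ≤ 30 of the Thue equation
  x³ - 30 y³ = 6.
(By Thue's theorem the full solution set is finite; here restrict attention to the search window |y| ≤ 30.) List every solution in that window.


The equation is x³ - 30y³ = 6. For fixed y, x³ = 30·y³ + 6, so a solution requires the RHS to be a perfect cube.
Strategy: iterate y from -30 to 30, compute RHS = 30·y³ + 6, and check whether it is a (positive or negative) perfect cube.
Check small values of y:
  y = 0: RHS = 6 is not a perfect cube.
  y = 1: RHS = 36 is not a perfect cube.
  y = -1: RHS = -24 is not a perfect cube.
  y = 2: RHS = 246 is not a perfect cube.
  y = -2: RHS = -234 is not a perfect cube.
  y = 3: RHS = 816 is not a perfect cube.
  y = -3: RHS = -804 is not a perfect cube.
Continuing the search up to |y| = 30 finds no solutions either.
No (x, y) in the scanned range satisfies the equation.

No integer solutions with |y| ≤ 30.


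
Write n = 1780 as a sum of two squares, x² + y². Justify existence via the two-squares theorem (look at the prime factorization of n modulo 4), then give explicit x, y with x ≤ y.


Step 1: Factor n = 1780 = 2^2 · 5 · 89.
Step 2: Check the mod-4 condition on each prime factor: 2 = 2 (special); 5 ≡ 1 (mod 4), exponent 1; 89 ≡ 1 (mod 4), exponent 1.
All primes ≡ 3 (mod 4) appear to even exponent (or don't appear), so by the two-squares theorem n IS expressible as a sum of two squares.
Step 3: Build a representation. Group n = k² · m with k = 2 and m = 5 · 89 = 445 (a product of primes ≡ 1 (mod 4)); a representation of m scales to one of n via (k·x)² + (k·y)² = k²(x² + y²). Each prime p ≡ 1 (mod 4) is itself a sum of two squares; find a² by testing p − a² for a perfect square:
  5: 5 − 1² = 4 = 2² ⇒ 5 = 1² + 2².
  89: 89 − 1² = 88, 89 − 2² = 85, 89 − 3² = 80, 89 − 4² = 73, 89 − 5² = 64 = 8² ⇒ 89 = 5² + 8².
  Combine using the Brahmagupta–Fibonacci identity (a² + b²)(c² + d²) = (ac − bd)² + (ad + bc)² = (ac + bd)² + (ad − bc)²:
  5 · 89 = 445: from (1² + 2²)(5² + 8²), take (1·5 − 2·8, 1·8 + 2·5) = (5 − 16, 8 + 10) = (-11, 18); dropping signs (only squares matter) gives (11, 18); check 11² + 18² = 121 + 324 = 445 ✓.
  Scale by k = 2: (2·11, 2·18) = (22, 36).
Step 4: Order so x ≤ y and verify: 22² + 36² = 484 + 1296 = 1780 = n. ✓

n = 1780 = 22² + 36² (one valid representation with x ≤ y).


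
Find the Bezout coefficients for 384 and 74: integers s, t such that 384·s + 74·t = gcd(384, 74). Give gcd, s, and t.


Euclidean algorithm on (384, 74) — divide until remainder is 0:
  384 = 5 · 74 + 14
  74 = 5 · 14 + 4
  14 = 3 · 4 + 2
  4 = 2 · 2 + 0
gcd(384, 74) = 2.
Track Bezout coefficients alongside the remainders: start with r₀ = 384 = a·1 + b·0 (s = 1, t = 0) and r₁ = 74 = a·0 + b·1 (s = 0, t = 1); each new remainder r_{k+1} = r_{k-1} − q_k·r_k inherits s_{k+1} = s_{k-1} − q_k·s_k, t_{k+1} = t_{k-1} − q_k·t_k, so r_k = a·s_k + b·t_k at every step:
  q = 5: r = 14, s = 1 − 5·0 = 1, t = 0 − 5·1 = -5  (check: 384·1 + 74·(-5) = 14)
  q = 5: r = 4, s = 0 − 5·1 = -5, t = 1 − 5·(-5) = 26  (check: 384·(-5) + 74·26 = 4)
  q = 3: r = 2, s = 1 − 3·(-5) = 16, t = -5 − 3·26 = -83  (check: 384·16 + 74·(-83) = 2)
The row with r = 2 (the gcd) gives the Bezout coefficients s = 16, t = -83.
Result: 384 · (16) + 74 · (-83) = 2.

gcd(384, 74) = 2; s = 16, t = -83 (check: 384·16 + 74·(-83) = 2).


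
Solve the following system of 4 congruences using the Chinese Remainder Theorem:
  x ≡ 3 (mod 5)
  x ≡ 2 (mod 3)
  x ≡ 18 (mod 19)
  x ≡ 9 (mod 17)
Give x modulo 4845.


Product of moduli M = 5 · 3 · 19 · 17 = 4845.
Merge one congruence at a time:
  Start: x ≡ 3 (mod 5).
  Combine with x ≡ 2 (mod 3); new modulus lcm = 15.
    Write x = 3 + 5·t and substitute into x ≡ 2 (mod 3): 5·t ≡ 2 − 3 = -1 (mod 3).
    Reduce coefficients mod 3: 2·t ≡ 2 (mod 3).
    The inverse of 2 mod 3 is 2 (since 2·2 = 4 = 1·3 + 1), so t ≡ 2·2 = 4 ≡ 1 (mod 3).
    Then x = 3 + 5·1 = 8, valid modulo lcm(5, 3) = 15: x ≡ 8 (mod 15).
  Combine with x ≡ 18 (mod 19); new modulus lcm = 285.
    Write x = 8 + 15·t and substitute into x ≡ 18 (mod 19): 15·t ≡ 18 − 8 = 10 (mod 19).
    The inverse of 15 mod 19 is 14 (since 15·14 = 210 = 11·19 + 1), so t ≡ 14·10 = 140 ≡ 7 (mod 19).
    Then x = 8 + 15·7 = 113, valid modulo lcm(15, 19) = 285: x ≡ 113 (mod 285).
  Combine with x ≡ 9 (mod 17); new modulus lcm = 4845.
    Write x = 113 + 285·t and substitute into x ≡ 9 (mod 17): 285·t ≡ 9 − 113 = -104 (mod 17).
    Reduce coefficients mod 17: 13·t ≡ 15 (mod 17).
    The inverse of 13 mod 17 is 4 (since 13·4 = 52 = 3·17 + 1), so t ≡ 4·15 = 60 ≡ 9 (mod 17).
    Then x = 113 + 285·9 = 2678, valid modulo lcm(285, 17) = 4845: x ≡ 2678 (mod 4845).
Verify against each original: 2678 mod 5 = 3, 2678 mod 3 = 2, 2678 mod 19 = 18, 2678 mod 17 = 9.

x ≡ 2678 (mod 4845).


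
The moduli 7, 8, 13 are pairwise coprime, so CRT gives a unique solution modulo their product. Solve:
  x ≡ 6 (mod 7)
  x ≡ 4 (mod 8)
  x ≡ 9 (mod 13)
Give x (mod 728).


Moduli 7, 8, 13 are pairwise coprime; by CRT there is a unique solution modulo M = 7 · 8 · 13 = 728.
Solve pairwise, accumulating the modulus:
  Start with x ≡ 6 (mod 7).
  Combine with x ≡ 4 (mod 8): since gcd(7, 8) = 1, we get a unique residue mod 56.
    Write x = 6 + 7·t and substitute into x ≡ 4 (mod 8): 7·t ≡ 4 − 6 = -2 (mod 8).
    Reduce coefficients mod 8: 7·t ≡ 6 (mod 8).
    The inverse of 7 mod 8 is 7 (since 7·7 = 49 = 6·8 + 1), so t ≡ 7·6 = 42 ≡ 2 (mod 8).
    Then x = 6 + 7·2 = 20, valid modulo lcm(7, 8) = 56: x ≡ 20 (mod 56).
  Combine with x ≡ 9 (mod 13): since gcd(56, 13) = 1, we get a unique residue mod 728.
    Write x = 20 + 56·t and substitute into x ≡ 9 (mod 13): 56·t ≡ 9 − 20 = -11 (mod 13).
    Reduce coefficients mod 13: 4·t ≡ 2 (mod 13).
    The inverse of 4 mod 13 is 10 (since 4·10 = 40 = 3·13 + 1), so t ≡ 10·2 = 20 ≡ 7 (mod 13).
    Then x = 20 + 56·7 = 412, valid modulo lcm(56, 13) = 728: x ≡ 412 (mod 728).
Verify: 412 mod 7 = 6 ✓, 412 mod 8 = 4 ✓, 412 mod 13 = 9 ✓.

x ≡ 412 (mod 728).


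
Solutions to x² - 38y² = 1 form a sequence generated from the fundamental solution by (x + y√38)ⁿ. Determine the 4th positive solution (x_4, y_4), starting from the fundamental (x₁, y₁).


Step 1: Find the fundamental solution (x₁, y₁) of x² - 38y² = 1.
  Expand √38 as a continued fraction. a₀ = ⌊√38⌋ = 6; iterate m_{k+1} = d_k·a_k − m_k, d_{k+1} = (38 − m_{k+1}²)/d_k, a_{k+1} = ⌊(a₀ + m_{k+1})/d_{k+1}⌋ (starting m₀ = 0, d₀ = 1), with convergents p_k = a_k·p_{k-1} + p_{k-2}, q_k = a_k·q_{k-1} + q_{k-2} (p₋₁ = 1, q₋₁ = 0):
  k = 0: a₀ = 6; p₀/q₀ = 6/1; p₀² − 38·q₀² = 36 − 38 = -2.
  k = 1: m = 6, d = 2, a = ⌊(6 + 6)/2⌋ = 6; p/q = (6·6 + 1)/(6·1 + 0) = 37/6; p² − 38·q² = 1369 − 1368 = 1.
  The first convergent with p² − 38·q² = 1 gives the fundamental solution (x₁, y₁) = (37, 6).
Step 2: Apply the recurrence (x_{n+1}, y_{n+1}) = (x₁x_n + 38y₁y_n, x₁y_n + y₁x_n) repeatedly.
  From (x_1, y_1) = (37, 6): x_2 = 37·37 + 38·6·6 = 2737; y_2 = 37·6 + 6·37 = 444.
  From (x_2, y_2) = (2737, 444): x_3 = 37·2737 + 38·6·444 = 202501; y_3 = 37·444 + 6·2737 = 32850.
  From (x_3, y_3) = (202501, 32850): x_4 = 37·202501 + 38·6·32850 = 14982337; y_4 = 37·32850 + 6·202501 = 2430456.
Step 3: Verify x_4² - 38·y_4² = 224470421981569 - 224470421981568 = 1 (should be 1). ✓

(x_1, y_1) = (37, 6); (x_4, y_4) = (14982337, 2430456).


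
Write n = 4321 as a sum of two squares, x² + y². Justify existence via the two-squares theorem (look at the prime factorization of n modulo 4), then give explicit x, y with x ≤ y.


Step 1: Factor n = 4321 = 29 · 149.
Step 2: Check the mod-4 condition on each prime factor: 29 ≡ 1 (mod 4), exponent 1; 149 ≡ 1 (mod 4), exponent 1.
All primes ≡ 3 (mod 4) appear to even exponent (or don't appear), so by the two-squares theorem n IS expressible as a sum of two squares.
Step 3: Build a representation. Here n = 29 · 149 is a product of primes ≡ 1 (mod 4). Each prime p ≡ 1 (mod 4) is itself a sum of two squares; find a² by testing p − a² for a perfect square:
  29: 29 − 1² = 28, 29 − 2² = 25 = 5² ⇒ 29 = 2² + 5².
  149: 149 − 1² = 148, 149 − 2² = 145, 149 − 3² = 140, 149 − 4² = 133, 149 − 5² = 124, 149 − 6² = 113, 149 − 7² = 100 = 10² ⇒ 149 = 7² + 10².
  Combine using the Brahmagupta–Fibonacci identity (a² + b²)(c² + d²) = (ac − bd)² + (ad + bc)² = (ac + bd)² + (ad − bc)²:
  29 · 149 = 4321: from (2² + 5²)(7² + 10²), take (2·7 − 5·10, 2·10 + 5·7) = (14 − 50, 20 + 35) = (-36, 55); dropping signs (only squares matter) gives (36, 55); check 36² + 55² = 1296 + 3025 = 4321 ✓.
Step 4: Order so x ≤ y and verify: 36² + 55² = 1296 + 3025 = 4321 = n. ✓

n = 4321 = 36² + 55² (one valid representation with x ≤ y).


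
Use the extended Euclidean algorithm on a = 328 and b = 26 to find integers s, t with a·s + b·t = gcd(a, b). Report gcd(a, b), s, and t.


Euclidean algorithm on (328, 26) — divide until remainder is 0:
  328 = 12 · 26 + 16
  26 = 1 · 16 + 10
  16 = 1 · 10 + 6
  10 = 1 · 6 + 4
  6 = 1 · 4 + 2
  4 = 2 · 2 + 0
gcd(328, 26) = 2.
Track Bezout coefficients alongside the remainders: start with r₀ = 328 = a·1 + b·0 (s = 1, t = 0) and r₁ = 26 = a·0 + b·1 (s = 0, t = 1); each new remainder r_{k+1} = r_{k-1} − q_k·r_k inherits s_{k+1} = s_{k-1} − q_k·s_k, t_{k+1} = t_{k-1} − q_k·t_k, so r_k = a·s_k + b·t_k at every step:
  q = 12: r = 16, s = 1 − 12·0 = 1, t = 0 − 12·1 = -12  (check: 328·1 + 26·(-12) = 16)
  q = 1: r = 10, s = 0 − 1·1 = -1, t = 1 − 1·(-12) = 13  (check: 328·(-1) + 26·13 = 10)
  q = 1: r = 6, s = 1 − 1·(-1) = 2, t = -12 − 1·13 = -25  (check: 328·2 + 26·(-25) = 6)
  q = 1: r = 4, s = -1 − 1·2 = -3, t = 13 − 1·(-25) = 38  (check: 328·(-3) + 26·38 = 4)
  q = 1: r = 2, s = 2 − 1·(-3) = 5, t = -25 − 1·38 = -63  (check: 328·5 + 26·(-63) = 2)
The row with r = 2 (the gcd) gives the Bezout coefficients s = 5, t = -63.
Result: 328 · (5) + 26 · (-63) = 2.

gcd(328, 26) = 2; s = 5, t = -63 (check: 328·5 + 26·(-63) = 2).


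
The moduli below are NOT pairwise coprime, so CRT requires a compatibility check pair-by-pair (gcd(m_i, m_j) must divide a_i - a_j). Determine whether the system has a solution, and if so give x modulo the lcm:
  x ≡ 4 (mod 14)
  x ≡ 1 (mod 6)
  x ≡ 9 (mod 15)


Moduli 14, 6, 15 are not pairwise coprime, so CRT works modulo lcm(m_i) when all pairwise compatibility conditions hold.
Pairwise compatibility: gcd(m_i, m_j) must divide a_i - a_j for every pair.
Merge one congruence at a time:
  Start: x ≡ 4 (mod 14).
  Combine with x ≡ 1 (mod 6): gcd(14, 6) = 2, and 1 - 4 = -3 is NOT divisible by 2.
    ⇒ system is inconsistent (no integer solution).

No solution (the system is inconsistent).


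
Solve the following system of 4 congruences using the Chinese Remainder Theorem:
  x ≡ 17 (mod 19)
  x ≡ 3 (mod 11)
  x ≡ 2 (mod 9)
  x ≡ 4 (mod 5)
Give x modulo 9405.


Product of moduli M = 19 · 11 · 9 · 5 = 9405.
Merge one congruence at a time:
  Start: x ≡ 17 (mod 19).
  Combine with x ≡ 3 (mod 11); new modulus lcm = 209.
    Write x = 17 + 19·t and substitute into x ≡ 3 (mod 11): 19·t ≡ 3 − 17 = -14 (mod 11).
    Reduce coefficients mod 11: 8·t ≡ 8 (mod 11).
    The inverse of 8 mod 11 is 7 (since 8·7 = 56 = 5·11 + 1), so t ≡ 7·8 = 56 ≡ 1 (mod 11).
    Then x = 17 + 19·1 = 36, valid modulo lcm(19, 11) = 209: x ≡ 36 (mod 209).
  Combine with x ≡ 2 (mod 9); new modulus lcm = 1881.
    Write x = 36 + 209·t and substitute into x ≡ 2 (mod 9): 209·t ≡ 2 − 36 = -34 (mod 9).
    Reduce coefficients mod 9: 2·t ≡ 2 (mod 9).
    The inverse of 2 mod 9 is 5 (since 2·5 = 10 = 1·9 + 1), so t ≡ 5·2 = 10 ≡ 1 (mod 9).
    Then x = 36 + 209·1 = 245, valid modulo lcm(209, 9) = 1881: x ≡ 245 (mod 1881).
  Combine with x ≡ 4 (mod 5); new modulus lcm = 9405.
    Write x = 245 + 1881·t and substitute into x ≡ 4 (mod 5): 1881·t ≡ 4 − 245 = -241 (mod 5).
    Reduce coefficients mod 5: 1·t ≡ 4 (mod 5).
    So t ≡ 4 (mod 5).
    Then x = 245 + 1881·4 = 7769, valid modulo lcm(1881, 5) = 9405: x ≡ 7769 (mod 9405).
Verify against each original: 7769 mod 19 = 17, 7769 mod 11 = 3, 7769 mod 9 = 2, 7769 mod 5 = 4.

x ≡ 7769 (mod 9405).


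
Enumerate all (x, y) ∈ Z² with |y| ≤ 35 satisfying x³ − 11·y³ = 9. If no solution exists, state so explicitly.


The equation is x³ - 11y³ = 9. For fixed y, x³ = 11·y³ + 9, so a solution requires the RHS to be a perfect cube.
Strategy: iterate y from -35 to 35, compute RHS = 11·y³ + 9, and check whether it is a (positive or negative) perfect cube.
Check small values of y:
  y = 0: RHS = 9 is not a perfect cube.
  y = 1: RHS = 20 is not a perfect cube.
  y = -1: RHS = -2 is not a perfect cube.
  y = 2: RHS = 97 is not a perfect cube.
  y = -2: RHS = -79 is not a perfect cube.
  y = 3: RHS = 306 is not a perfect cube.
  y = -3: RHS = -288 is not a perfect cube.
Continuing the search up to |y| = 35 finds no solutions either.
No (x, y) in the scanned range satisfies the equation.

No integer solutions with |y| ≤ 35.


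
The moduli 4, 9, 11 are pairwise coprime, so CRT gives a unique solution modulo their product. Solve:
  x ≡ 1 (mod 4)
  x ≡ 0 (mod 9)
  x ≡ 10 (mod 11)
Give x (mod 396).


Moduli 4, 9, 11 are pairwise coprime; by CRT there is a unique solution modulo M = 4 · 9 · 11 = 396.
Solve pairwise, accumulating the modulus:
  Start with x ≡ 1 (mod 4).
  Combine with x ≡ 0 (mod 9): since gcd(4, 9) = 1, we get a unique residue mod 36.
    Write x = 1 + 4·t and substitute into x ≡ 0 (mod 9): 4·t ≡ 0 − 1 = -1 (mod 9).
    Reduce coefficients mod 9: 4·t ≡ 8 (mod 9).
    The inverse of 4 mod 9 is 7 (since 4·7 = 28 = 3·9 + 1), so t ≡ 7·8 = 56 ≡ 2 (mod 9).
    Then x = 1 + 4·2 = 9, valid modulo lcm(4, 9) = 36: x ≡ 9 (mod 36).
  Combine with x ≡ 10 (mod 11): since gcd(36, 11) = 1, we get a unique residue mod 396.
    Write x = 9 + 36·t and substitute into x ≡ 10 (mod 11): 36·t ≡ 10 − 9 = 1 (mod 11).
    Reduce coefficients mod 11: 3·t ≡ 1 (mod 11).
    The inverse of 3 mod 11 is 4 (since 3·4 = 12 = 1·11 + 1), so t ≡ 4·1 = 4 ≡ 4 (mod 11).
    Then x = 9 + 36·4 = 153, valid modulo lcm(36, 11) = 396: x ≡ 153 (mod 396).
Verify: 153 mod 4 = 1 ✓, 153 mod 9 = 0 ✓, 153 mod 11 = 10 ✓.

x ≡ 153 (mod 396).


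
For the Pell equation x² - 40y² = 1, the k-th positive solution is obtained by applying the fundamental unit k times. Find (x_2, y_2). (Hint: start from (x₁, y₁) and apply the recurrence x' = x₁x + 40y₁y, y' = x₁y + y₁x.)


Step 1: Find the fundamental solution (x₁, y₁) of x² - 40y² = 1.
  Expand √40 as a continued fraction. a₀ = ⌊√40⌋ = 6; iterate m_{k+1} = d_k·a_k − m_k, d_{k+1} = (40 − m_{k+1}²)/d_k, a_{k+1} = ⌊(a₀ + m_{k+1})/d_{k+1}⌋ (starting m₀ = 0, d₀ = 1), with convergents p_k = a_k·p_{k-1} + p_{k-2}, q_k = a_k·q_{k-1} + q_{k-2} (p₋₁ = 1, q₋₁ = 0):
  k = 0: a₀ = 6; p₀/q₀ = 6/1; p₀² − 40·q₀² = 36 − 40 = -4.
  k = 1: m = 6, d = 4, a = ⌊(6 + 6)/4⌋ = 3; p/q = (3·6 + 1)/(3·1 + 0) = 19/3; p² − 40·q² = 361 − 360 = 1.
  The first convergent with p² − 40·q² = 1 gives the fundamental solution (x₁, y₁) = (19, 3).
Step 2: Apply the recurrence (x_{n+1}, y_{n+1}) = (x₁x_n + 40y₁y_n, x₁y_n + y₁x_n) repeatedly.
  From (x_1, y_1) = (19, 3): x_2 = 19·19 + 40·3·3 = 721; y_2 = 19·3 + 3·19 = 114.
Step 3: Verify x_2² - 40·y_2² = 519841 - 519840 = 1 (should be 1). ✓

(x_1, y_1) = (19, 3); (x_2, y_2) = (721, 114).


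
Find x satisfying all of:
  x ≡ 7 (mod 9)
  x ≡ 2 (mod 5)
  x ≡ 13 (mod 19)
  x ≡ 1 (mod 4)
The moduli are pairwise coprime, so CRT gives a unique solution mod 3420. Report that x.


Product of moduli M = 9 · 5 · 19 · 4 = 3420.
Merge one congruence at a time:
  Start: x ≡ 7 (mod 9).
  Combine with x ≡ 2 (mod 5); new modulus lcm = 45.
    Write x = 7 + 9·t and substitute into x ≡ 2 (mod 5): 9·t ≡ 2 − 7 = -5 (mod 5).
    Reduce coefficients mod 5: 4·t ≡ 0 (mod 5).
    The inverse of 4 mod 5 is 4 (since 4·4 = 16 = 3·5 + 1), so t ≡ 4·0 = 0 ≡ 0 (mod 5).
    Then x = 7 + 9·0 = 7, valid modulo lcm(9, 5) = 45: x ≡ 7 (mod 45).
  Combine with x ≡ 13 (mod 19); new modulus lcm = 855.
    Write x = 7 + 45·t and substitute into x ≡ 13 (mod 19): 45·t ≡ 13 − 7 = 6 (mod 19).
    Reduce coefficients mod 19: 7·t ≡ 6 (mod 19).
    The inverse of 7 mod 19 is 11 (since 7·11 = 77 = 4·19 + 1), so t ≡ 11·6 = 66 ≡ 9 (mod 19).
    Then x = 7 + 45·9 = 412, valid modulo lcm(45, 19) = 855: x ≡ 412 (mod 855).
  Combine with x ≡ 1 (mod 4); new modulus lcm = 3420.
    Write x = 412 + 855·t and substitute into x ≡ 1 (mod 4): 855·t ≡ 1 − 412 = -411 (mod 4).
    Reduce coefficients mod 4: 3·t ≡ 1 (mod 4).
    The inverse of 3 mod 4 is 3 (since 3·3 = 9 = 2·4 + 1), so t ≡ 3·1 = 3 ≡ 3 (mod 4).
    Then x = 412 + 855·3 = 2977, valid modulo lcm(855, 4) = 3420: x ≡ 2977 (mod 3420).
Verify against each original: 2977 mod 9 = 7, 2977 mod 5 = 2, 2977 mod 19 = 13, 2977 mod 4 = 1.

x ≡ 2977 (mod 3420).


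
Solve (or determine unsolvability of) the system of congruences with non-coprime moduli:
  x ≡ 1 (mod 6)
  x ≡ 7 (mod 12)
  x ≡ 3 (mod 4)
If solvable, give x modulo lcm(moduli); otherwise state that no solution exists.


Moduli 6, 12, 4 are not pairwise coprime, so CRT works modulo lcm(m_i) when all pairwise compatibility conditions hold.
Pairwise compatibility: gcd(m_i, m_j) must divide a_i - a_j for every pair.
Merge one congruence at a time:
  Start: x ≡ 1 (mod 6).
  Combine with x ≡ 7 (mod 12): gcd(6, 12) = 6; 7 - 1 = 6, which IS divisible by 6, so compatible.
    Write x = 1 + 6·t and substitute into x ≡ 7 (mod 12): 6·t ≡ 7 − 1 = 6 (mod 12).
    Divide the congruence (and modulus) by g = 6: 1·t ≡ 1 (mod 2).
    So t ≡ 1 (mod 2).
    Then x = 1 + 6·1 = 7, valid modulo lcm(6, 12) = 12: x ≡ 7 (mod 12).
  Combine with x ≡ 3 (mod 4): gcd(12, 4) = 4; 3 - 7 = -4, which IS divisible by 4, so compatible.
    Write x = 7 + 12·t and substitute into x ≡ 3 (mod 4): 12·t ≡ 3 − 7 = -4 (mod 4).
    Divide the congruence (and modulus) by g = 4: 3·t ≡ -1 (mod 1).
    Modulo 1 every t works; take t = 0.
    Then x = 7 + 12·0 = 7, valid modulo lcm(12, 4) = 12: x ≡ 7 (mod 12).
Verify: 7 mod 6 = 1, 7 mod 12 = 7, 7 mod 4 = 3.

x ≡ 7 (mod 12).


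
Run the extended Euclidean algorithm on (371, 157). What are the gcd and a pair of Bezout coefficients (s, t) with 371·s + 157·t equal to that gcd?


Euclidean algorithm on (371, 157) — divide until remainder is 0:
  371 = 2 · 157 + 57
  157 = 2 · 57 + 43
  57 = 1 · 43 + 14
  43 = 3 · 14 + 1
  14 = 14 · 1 + 0
gcd(371, 157) = 1.
Track Bezout coefficients alongside the remainders: start with r₀ = 371 = a·1 + b·0 (s = 1, t = 0) and r₁ = 157 = a·0 + b·1 (s = 0, t = 1); each new remainder r_{k+1} = r_{k-1} − q_k·r_k inherits s_{k+1} = s_{k-1} − q_k·s_k, t_{k+1} = t_{k-1} − q_k·t_k, so r_k = a·s_k + b·t_k at every step:
  q = 2: r = 57, s = 1 − 2·0 = 1, t = 0 − 2·1 = -2  (check: 371·1 + 157·(-2) = 57)
  q = 2: r = 43, s = 0 − 2·1 = -2, t = 1 − 2·(-2) = 5  (check: 371·(-2) + 157·5 = 43)
  q = 1: r = 14, s = 1 − 1·(-2) = 3, t = -2 − 1·5 = -7  (check: 371·3 + 157·(-7) = 14)
  q = 3: r = 1, s = -2 − 3·3 = -11, t = 5 − 3·(-7) = 26  (check: 371·(-11) + 157·26 = 1)
The row with r = 1 (the gcd) gives the Bezout coefficients s = -11, t = 26.
Result: 371 · (-11) + 157 · (26) = 1.

gcd(371, 157) = 1; s = -11, t = 26 (check: 371·(-11) + 157·26 = 1).


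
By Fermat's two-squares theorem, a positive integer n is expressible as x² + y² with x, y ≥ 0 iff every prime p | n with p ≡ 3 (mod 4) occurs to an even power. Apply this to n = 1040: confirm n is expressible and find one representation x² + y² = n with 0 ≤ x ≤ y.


Step 1: Factor n = 1040 = 2^4 · 5 · 13.
Step 2: Check the mod-4 condition on each prime factor: 2 = 2 (special); 5 ≡ 1 (mod 4), exponent 1; 13 ≡ 1 (mod 4), exponent 1.
All primes ≡ 3 (mod 4) appear to even exponent (or don't appear), so by the two-squares theorem n IS expressible as a sum of two squares.
Step 3: Build a representation. Group n = k² · m with k = 4 and m = 5 · 13 = 65 (a product of primes ≡ 1 (mod 4)); a representation of m scales to one of n via (k·x)² + (k·y)² = k²(x² + y²). Each prime p ≡ 1 (mod 4) is itself a sum of two squares; find a² by testing p − a² for a perfect square:
  5: 5 − 1² = 4 = 2² ⇒ 5 = 1² + 2².
  13: 13 − 1² = 12, 13 − 2² = 9 = 3² ⇒ 13 = 2² + 3².
  Combine using the Brahmagupta–Fibonacci identity (a² + b²)(c² + d²) = (ac − bd)² + (ad + bc)² = (ac + bd)² + (ad − bc)²:
  5 · 13 = 65: from (1² + 2²)(2² + 3²), take (1·2 − 2·3, 1·3 + 2·2) = (2 − 6, 3 + 4) = (-4, 7); dropping signs (only squares matter) gives (4, 7); check 4² + 7² = 16 + 49 = 65 ✓.
  Scale by k = 4: (4·4, 4·7) = (16, 28).
Step 4: Order so x ≤ y and verify: 16² + 28² = 256 + 784 = 1040 = n. ✓

n = 1040 = 16² + 28² (one valid representation with x ≤ y).


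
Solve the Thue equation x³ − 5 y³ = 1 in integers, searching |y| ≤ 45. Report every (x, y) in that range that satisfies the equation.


The equation is x³ - 5y³ = 1. For fixed y, x³ = 5·y³ + 1, so a solution requires the RHS to be a perfect cube.
Strategy: iterate y from -45 to 45, compute RHS = 5·y³ + 1, and check whether it is a (positive or negative) perfect cube.
Check small values of y:
  y = 0: RHS = 1 = (1)³ ⇒ x = 1 works.
  y = 1: RHS = 6 is not a perfect cube.
  y = -1: RHS = -4 is not a perfect cube.
  y = 2: RHS = 41 is not a perfect cube.
  y = -2: RHS = -39 is not a perfect cube.
  y = 3: RHS = 136 is not a perfect cube.
  y = -3: RHS = -134 is not a perfect cube.
Continuing the search up to |y| = 45 finds no further solutions beyond those listed.
Collected solutions: (1, 0).

Solutions (with |y| ≤ 45): (1, 0).


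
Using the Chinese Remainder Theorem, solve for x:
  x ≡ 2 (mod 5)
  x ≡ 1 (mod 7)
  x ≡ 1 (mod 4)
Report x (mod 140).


Moduli 5, 7, 4 are pairwise coprime; by CRT there is a unique solution modulo M = 5 · 7 · 4 = 140.
Solve pairwise, accumulating the modulus:
  Start with x ≡ 2 (mod 5).
  Combine with x ≡ 1 (mod 7): since gcd(5, 7) = 1, we get a unique residue mod 35.
    Write x = 2 + 5·t and substitute into x ≡ 1 (mod 7): 5·t ≡ 1 − 2 = -1 (mod 7).
    Reduce coefficients mod 7: 5·t ≡ 6 (mod 7).
    The inverse of 5 mod 7 is 3 (since 5·3 = 15 = 2·7 + 1), so t ≡ 3·6 = 18 ≡ 4 (mod 7).
    Then x = 2 + 5·4 = 22, valid modulo lcm(5, 7) = 35: x ≡ 22 (mod 35).
  Combine with x ≡ 1 (mod 4): since gcd(35, 4) = 1, we get a unique residue mod 140.
    Write x = 22 + 35·t and substitute into x ≡ 1 (mod 4): 35·t ≡ 1 − 22 = -21 (mod 4).
    Reduce coefficients mod 4: 3·t ≡ 3 (mod 4).
    The inverse of 3 mod 4 is 3 (since 3·3 = 9 = 2·4 + 1), so t ≡ 3·3 = 9 ≡ 1 (mod 4).
    Then x = 22 + 35·1 = 57, valid modulo lcm(35, 4) = 140: x ≡ 57 (mod 140).
Verify: 57 mod 5 = 2 ✓, 57 mod 7 = 1 ✓, 57 mod 4 = 1 ✓.

x ≡ 57 (mod 140).
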